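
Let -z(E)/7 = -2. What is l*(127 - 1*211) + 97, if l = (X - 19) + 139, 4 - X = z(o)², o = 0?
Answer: 6145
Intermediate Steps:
z(E) = 14 (z(E) = -7*(-2) = 14)
X = -192 (X = 4 - 1*14² = 4 - 1*196 = 4 - 196 = -192)
l = -72 (l = (-192 - 19) + 139 = -211 + 139 = -72)
l*(127 - 1*211) + 97 = -72*(127 - 1*211) + 97 = -72*(127 - 211) + 97 = -72*(-84) + 97 = 6048 + 97 = 6145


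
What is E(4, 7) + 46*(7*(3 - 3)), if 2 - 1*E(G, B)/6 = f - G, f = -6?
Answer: 72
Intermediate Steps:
E(G, B) = 48 + 6*G (E(G, B) = 12 - 6*(-6 - G) = 12 + (36 + 6*G) = 48 + 6*G)
E(4, 7) + 46*(7*(3 - 3)) = (48 + 6*4) + 46*(7*(3 - 3)) = (48 + 24) + 46*(7*0) = 72 + 46*0 = 72 + 0 = 72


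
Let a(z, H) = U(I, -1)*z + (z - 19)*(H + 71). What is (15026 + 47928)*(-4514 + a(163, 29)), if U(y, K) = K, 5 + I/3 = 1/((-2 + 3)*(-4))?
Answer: 612101742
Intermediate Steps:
I = -63/4 (I = -15 + 3/(((-2 + 3)*(-4))) = -15 + 3/((1*(-4))) = -15 + 3/(-4) = -15 + 3*(-¼) = -15 - ¾ = -63/4 ≈ -15.750)
a(z, H) = -z + (-19 + z)*(71 + H) (a(z, H) = -z + (z - 19)*(H + 71) = -z + (-19 + z)*(71 + H))
(15026 + 47928)*(-4514 + a(163, 29)) = (15026 + 47928)*(-4514 + (-1349 - 19*29 + 70*163 + 29*163)) = 62954*(-4514 + (-1349 - 551 + 11410 + 4727)) = 62954*(-4514 + 14237) = 62954*9723 = 612101742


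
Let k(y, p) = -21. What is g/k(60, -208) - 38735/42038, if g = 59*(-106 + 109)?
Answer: -2751387/294266 ≈ -9.3500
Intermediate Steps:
g = 177 (g = 59*3 = 177)
g/k(60, -208) - 38735/42038 = 177/(-21) - 38735/42038 = 177*(-1/21) - 38735*1/42038 = -59/7 - 38735/42038 = -2751387/294266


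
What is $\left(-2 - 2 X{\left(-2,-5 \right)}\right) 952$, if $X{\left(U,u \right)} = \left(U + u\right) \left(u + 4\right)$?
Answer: $-15232$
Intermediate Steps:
$X{\left(U,u \right)} = \left(4 + u\right) \left(U + u\right)$ ($X{\left(U,u \right)} = \left(U + u\right) \left(4 + u\right) = \left(4 + u\right) \left(U + u\right)$)
$\left(-2 - 2 X{\left(-2,-5 \right)}\right) 952 = \left(-2 - 2 \left(\left(-5\right)^{2} + 4 \left(-2\right) + 4 \left(-5\right) - -10\right)\right) 952 = \left(-2 - 2 \left(25 - 8 - 20 + 10\right)\right) 952 = \left(-2 - 14\right) 952 = \left(-16\right) 952 = -15232$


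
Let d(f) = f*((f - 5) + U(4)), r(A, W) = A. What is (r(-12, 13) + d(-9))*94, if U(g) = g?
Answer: 7332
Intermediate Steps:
d(f) = f*(-1 + f) (d(f) = f*((f - 5) + 4) = f*((-5 + f) + 4) = f*(-1 + f))
(r(-12, 13) + d(-9))*94 = (-12 - 9*(-1 - 9))*94 = (-12 - 9*(-10))*94 = (-12 + 90)*94 = 78*94 = 7332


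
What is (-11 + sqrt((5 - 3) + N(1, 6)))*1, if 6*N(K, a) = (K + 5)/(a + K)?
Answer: -11 + sqrt(105)/7 ≈ -9.5361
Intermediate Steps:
N(K, a) = (5 + K)/(6*(K + a)) (N(K, a) = ((K + 5)/(a + K))/6 = ((5 + K)/(K + a))/6 = (5 + K)/(6*(K + a)))
(-11 + sqrt((5 - 3) + N(1, 6)))*1 = (-11 + sqrt((5 - 3) + (5 + 1)/(6*(1 + 6))))*1 = (-11 + sqrt(2 + (1/6)*6/7))*1 = (-11 + sqrt(2 + (1/6)*(1/7)*6))*1 = (-11 + sqrt(2 + 1/7))*1 = (-11 + sqrt(15/7))*1 = (-11 + sqrt(105)/7)*1 = -11 + sqrt(105)/7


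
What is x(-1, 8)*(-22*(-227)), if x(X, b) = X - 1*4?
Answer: -24970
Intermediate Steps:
x(X, b) = -4 + X (x(X, b) = X - 4 = -4 + X)
x(-1, 8)*(-22*(-227)) = (-4 - 1)*(-22*(-227)) = -5*4994 = -24970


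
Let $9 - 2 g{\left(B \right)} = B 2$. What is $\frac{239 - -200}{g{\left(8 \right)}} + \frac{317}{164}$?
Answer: $- \frac{141773}{1148} \approx -123.5$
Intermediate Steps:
$g{\left(B \right)} = \frac{9}{2} - B$ ($g{\left(B \right)} = \frac{9}{2} - \frac{B 2}{2} = \frac{9}{2} - \frac{2 B}{2} = \frac{9}{2} - B$)
$\frac{239 - -200}{g{\left(8 \right)}} + \frac{317}{164} = \frac{239 - -200}{\frac{9}{2} - 8} + \frac{317}{164} = \frac{239 + 200}{\frac{9}{2} - 8} + 317 \cdot \frac{1}{164} = \frac{439}{- \frac{7}{2}} + \frac{317}{164} = 439 \left(- \frac{2}{7}\right) + \frac{317}{164} = - \frac{878}{7} + \frac{317}{164} = - \frac{141773}{1148}$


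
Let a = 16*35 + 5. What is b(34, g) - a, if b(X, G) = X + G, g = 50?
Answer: -481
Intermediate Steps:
b(X, G) = G + X
a = 565 (a = 560 + 5 = 565)
b(34, g) - a = (50 + 34) - 1*565 = 84 - 565 = -481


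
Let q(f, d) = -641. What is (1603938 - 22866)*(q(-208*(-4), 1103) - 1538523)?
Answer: -2433529103808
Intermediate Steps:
(1603938 - 22866)*(q(-208*(-4), 1103) - 1538523) = (1603938 - 22866)*(-641 - 1538523) = 1581072*(-1539164) = -2433529103808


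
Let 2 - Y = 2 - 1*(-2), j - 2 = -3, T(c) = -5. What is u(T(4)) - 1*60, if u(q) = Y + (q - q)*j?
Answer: -62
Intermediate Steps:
j = -1 (j = 2 - 3 = -1)
Y = -2 (Y = 2 - (2 - 1*(-2)) = 2 - (2 + 2) = 2 - 1*4 = 2 - 4 = -2)
u(q) = -2 (u(q) = -2 + (q - q)*(-1) = -2 + 0*(-1) = -2 + 0 = -2)
u(T(4)) - 1*60 = -2 - 1*60 = -2 - 60 = -62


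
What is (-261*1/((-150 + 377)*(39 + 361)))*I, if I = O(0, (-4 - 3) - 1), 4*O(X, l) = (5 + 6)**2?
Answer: -31581/363200 ≈ -0.086952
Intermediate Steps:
O(X, l) = 121/4 (O(X, l) = (5 + 6)**2/4 = (1/4)*11**2 = (1/4)*121 = 121/4)
I = 121/4 ≈ 30.250
(-261*1/((-150 + 377)*(39 + 361)))*I = -261*1/((-150 + 377)*(39 + 361))*(121/4) = -261/(227*400)*(121/4) = -261/90800*(121/4) = -261*1/90800*(121/4) = -261/90800*121/4 = -31581/363200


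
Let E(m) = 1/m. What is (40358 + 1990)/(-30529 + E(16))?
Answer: -225856/162821 ≈ -1.3871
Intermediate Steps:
(40358 + 1990)/(-30529 + E(16)) = (40358 + 1990)/(-30529 + 1/16) = 42348/(-30529 + 1/16) = 42348/(-488463/16) = 42348*(-16/488463) = -225856/162821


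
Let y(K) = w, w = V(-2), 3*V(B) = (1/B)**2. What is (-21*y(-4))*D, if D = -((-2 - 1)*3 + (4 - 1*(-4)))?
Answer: -7/4 ≈ -1.7500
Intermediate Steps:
V(B) = 1/(3*B**2) (V(B) = (1/B)**2/3 = 1/(3*B**2))
w = 1/12 (w = (1/3)/(-2)**2 = (1/3)*(1/4) = 1/12 ≈ 0.083333)
y(K) = 1/12
D = 1 (D = -(-3*3 + (4 + 4)) = -(-9 + 8) = -1*(-1) = 1)
(-21*y(-4))*D = -21*1/12*1 = -7/4*1 = -7/4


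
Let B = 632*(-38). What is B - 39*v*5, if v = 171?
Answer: -57361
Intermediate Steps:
B = -24016
B - 39*v*5 = -24016 - 39*171*5 = -24016 - 39*855 = -24016 - 1*33345 = -24016 - 33345 = -57361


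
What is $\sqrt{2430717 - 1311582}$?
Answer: $\sqrt{1119135} \approx 1057.9$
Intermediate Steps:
$\sqrt{2430717 - 1311582} = \sqrt{1119135}$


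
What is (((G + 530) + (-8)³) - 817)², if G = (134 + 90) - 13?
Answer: 345744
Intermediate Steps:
G = 211 (G = 224 - 13 = 211)
(((G + 530) + (-8)³) - 817)² = (((211 + 530) + (-8)³) - 817)² = ((741 - 512) - 817)² = (229 - 817)² = (-588)² = 345744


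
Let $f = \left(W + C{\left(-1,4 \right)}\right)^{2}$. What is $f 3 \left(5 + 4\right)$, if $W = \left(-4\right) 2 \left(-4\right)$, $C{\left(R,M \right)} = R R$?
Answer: $29403$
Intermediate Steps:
$C{\left(R,M \right)} = R^{2}$
$W = 32$ ($W = \left(-8\right) \left(-4\right) = 32$)
$f = 1089$ ($f = \left(32 + \left(-1\right)^{2}\right)^{2} = \left(32 + 1\right)^{2} = 33^{2} = 1089$)
$f 3 \left(5 + 4\right) = 1089 \cdot 3 \left(5 + 4\right) = 1089 \cdot 3 \cdot 9 = 1089 \cdot 27 = 29403$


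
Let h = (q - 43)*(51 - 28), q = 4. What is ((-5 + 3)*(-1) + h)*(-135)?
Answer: 120825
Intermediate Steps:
h = -897 (h = (4 - 43)*(51 - 28) = -39*23 = -897)
((-5 + 3)*(-1) + h)*(-135) = ((-5 + 3)*(-1) - 897)*(-135) = (-2*(-1) - 897)*(-135) = (2 - 897)*(-135) = -895*(-135) = 120825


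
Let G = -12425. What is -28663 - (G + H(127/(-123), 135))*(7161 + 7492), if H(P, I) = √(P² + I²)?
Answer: 182034862 - 14653*√275742154/123 ≈ 1.8006e+8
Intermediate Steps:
H(P, I) = √(I² + P²)
-28663 - (G + H(127/(-123), 135))*(7161 + 7492) = -28663 - (-12425 + √(135² + (127/(-123))²))*(7161 + 7492) = -28663 - (-12425 + √(18225 + (127*(-1/123))²))*14653 = -28663 - (-12425 + √(18225 + (-127/123)²))*14653 = -28663 - (-12425 + √(18225 + 16129/15129))*14653 = -28663 - (-12425 + √(275742154/15129))*14653 = -28663 - (-12425 + √275742154/123)*14653 = -28663 - (-182063525 + 14653*√275742154/123) = -28663 + (182063525 - 14653*√275742154/123) = 182034862 - 14653*√275742154/123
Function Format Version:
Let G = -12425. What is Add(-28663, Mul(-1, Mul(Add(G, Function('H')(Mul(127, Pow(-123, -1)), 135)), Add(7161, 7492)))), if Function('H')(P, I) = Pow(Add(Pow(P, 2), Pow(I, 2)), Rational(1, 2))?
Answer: Add(182034862, Mul(Rational(-14653, 123), Pow(275742154, Rational(1, 2)))) ≈ 1.8006e+8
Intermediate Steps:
Function('H')(P, I) = Pow(Add(Pow(I, 2), Pow(P, 2)), Rational(1, 2))
Add(-28663, Mul(-1, Mul(Add(G, Function('H')(Mul(127, Pow(-123, -1)), 135)), Add(7161, 7492)))) = Add(-28663, Mul(-1, Mul(Add(-12425, Pow(Add(Pow(135, 2), Pow(Mul(127, Pow(-123, -1)), 2)), Rational(1, 2))), Add(7161, 7492)))) = Add(-28663, Mul(-1, Mul(Add(-12425, Pow(Add(18225, Pow(Mul(127, Rational(-1, 123)), 2)), Rational(1, 2))), 14653))) = Add(-28663, Mul(-1, Mul(Add(-12425, Pow(Add(18225, Pow(Rational(-127, 123), 2)), Rational(1, 2))), 14653))) = Add(-28663, Mul(-1, Mul(Add(-12425, Pow(Add(18225, Rational(16129, 15129)), Rational(1, 2))), 14653))) = Add(-28663, Mul(-1, Mul(Add(-12425, Pow(Rational(275742154, 15129), Rational(1, 2))), 14653))) = Add(-28663, Mul(-1, Mul(Add(-12425, Mul(Rational(1, 123), Pow(275742154, Rational(1, 2)))), 14653))) = Add(-28663, Mul(-1, Add(-182063525, Mul(Rational(14653, 123), Pow(275742154, Rational(1, 2)))))) = Add(-28663, Add(182063525, Mul(Rational(-14653, 123), Pow(275742154, Rational(1, 2))))) = Add(182034862, Mul(Rational(-14653, 123), Pow(275742154, Rational(1, 2))))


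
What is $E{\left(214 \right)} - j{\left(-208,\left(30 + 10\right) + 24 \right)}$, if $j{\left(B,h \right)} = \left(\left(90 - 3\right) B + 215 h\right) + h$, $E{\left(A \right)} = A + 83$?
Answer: $4569$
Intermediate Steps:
$E{\left(A \right)} = 83 + A$
$j{\left(B,h \right)} = 87 B + 216 h$ ($j{\left(B,h \right)} = \left(87 B + 215 h\right) + h = 87 B + 216 h$)
$E{\left(214 \right)} - j{\left(-208,\left(30 + 10\right) + 24 \right)} = \left(83 + 214\right) - \left(87 \left(-208\right) + 216 \left(\left(30 + 10\right) + 24\right)\right) = 297 - \left(-18096 + 216 \left(40 + 24\right)\right) = 297 - \left(-18096 + 216 \cdot 64\right) = 297 - \left(-18096 + 13824\right) = 297 - -4272 = 297 + 4272 = 4569$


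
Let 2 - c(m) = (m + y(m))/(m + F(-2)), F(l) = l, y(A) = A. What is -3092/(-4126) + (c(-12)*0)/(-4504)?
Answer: 1546/2063 ≈ 0.74939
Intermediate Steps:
c(m) = 2 - 2*m/(-2 + m) (c(m) = 2 - (m + m)/(m - 2) = 2 - 2*m/(-2 + m))
-3092/(-4126) + (c(-12)*0)/(-4504) = -3092/(-4126) + (-4/(-2 - 12)*0)/(-4504) = -3092*(-1/4126) + (-4/(-14)*0)*(-1/4504) = 1546/2063 + (-4*(-1/14)*0)*(-1/4504) = 1546/2063 + ((2/7)*0)*(-1/4504) = 1546/2063 + 0*(-1/4504) = 1546/2063 + 0 = 1546/2063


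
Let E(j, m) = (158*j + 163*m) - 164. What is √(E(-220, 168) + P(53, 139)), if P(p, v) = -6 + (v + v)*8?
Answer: I*√5322 ≈ 72.952*I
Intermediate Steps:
E(j, m) = -164 + 158*j + 163*m
P(p, v) = -6 + 16*v (P(p, v) = -6 + (2*v)*8 = -6 + 16*v)
√(E(-220, 168) + P(53, 139)) = √((-164 + 158*(-220) + 163*168) + (-6 + 16*139)) = √((-164 - 34760 + 27384) + (-6 + 2224)) = √(-7540 + 2218) = √(-5322) = I*√5322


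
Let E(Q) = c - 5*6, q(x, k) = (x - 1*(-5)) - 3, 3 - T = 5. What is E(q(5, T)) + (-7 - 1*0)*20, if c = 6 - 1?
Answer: -165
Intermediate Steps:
T = -2 (T = 3 - 1*5 = 3 - 5 = -2)
c = 5
q(x, k) = 2 + x (q(x, k) = (x + 5) - 3 = (5 + x) - 3 = 2 + x)
E(Q) = -25 (E(Q) = 5 - 5*6 = 5 - 30 = -25)
E(q(5, T)) + (-7 - 1*0)*20 = -25 + (-7 - 1*0)*20 = -25 + (-7 + 0)*20 = -25 - 7*20 = -25 - 140 = -165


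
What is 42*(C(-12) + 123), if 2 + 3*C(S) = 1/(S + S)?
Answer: 61649/12 ≈ 5137.4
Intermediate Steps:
C(S) = -⅔ + 1/(6*S) (C(S) = -⅔ + 1/(3*(S + S)) = -⅔ + 1/(3*((2*S))) = -⅔ + (1/(2*S))/3 = -⅔ + 1/(6*S))
42*(C(-12) + 123) = 42*((⅙)*(1 - 4*(-12))/(-12) + 123) = 42*((⅙)*(-1/12)*(1 + 48) + 123) = 42*((⅙)*(-1/12)*49 + 123) = 42*(-49/72 + 123) = 42*(8807/72) = 61649/12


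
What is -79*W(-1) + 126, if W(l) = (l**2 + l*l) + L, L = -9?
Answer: 679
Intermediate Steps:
W(l) = -9 + 2*l**2 (W(l) = (l**2 + l*l) - 9 = (l**2 + l**2) - 9 = 2*l**2 - 9 = -9 + 2*l**2)
-79*W(-1) + 126 = -79*(-9 + 2*(-1)**2) + 126 = -79*(-9 + 2*1) + 126 = -79*(-9 + 2) + 126 = -79*(-7) + 126 = 553 + 126 = 679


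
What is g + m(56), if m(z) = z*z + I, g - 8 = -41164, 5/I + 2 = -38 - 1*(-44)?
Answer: -152075/4 ≈ -38019.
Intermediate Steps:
I = 5/4 (I = 5/(-2 + (-38 - 1*(-44))) = 5/(-2 + (-38 + 44)) = 5/(-2 + 6) = 5/4 ≈ 1.2500)
g = -41156 (g = 8 - 41164 = -41156)
m(z) = 5/4 + z² (m(z) = z*z + 5/4 = z² + 5/4 = 5/4 + z²)
g + m(56) = -41156 + (5/4 + 56²) = -41156 + (5/4 + 3136) = -41156 + 12549/4 = -152075/4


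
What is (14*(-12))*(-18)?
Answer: 3024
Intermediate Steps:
(14*(-12))*(-18) = -168*(-18) = 3024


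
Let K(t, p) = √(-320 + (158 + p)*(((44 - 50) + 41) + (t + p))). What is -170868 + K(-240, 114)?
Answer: -170868 + 4*I*√1567 ≈ -1.7087e+5 + 158.34*I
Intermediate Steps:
K(t, p) = √(-320 + (158 + p)*(35 + p + t)) (K(t, p) = √(-320 + (158 + p)*((-6 + 41) + (p + t))) = √(-320 + (158 + p)*(35 + (p + t))) = √(-320 + (158 + p)*(35 + p + t)))
-170868 + K(-240, 114) = -170868 + √(5210 + 114² + 158*(-240) + 193*114 + 114*(-240)) = -170868 + √(5210 + 12996 - 37920 + 22002 - 27360) = -170868 + √(-25072) = -170868 + 4*I*√1567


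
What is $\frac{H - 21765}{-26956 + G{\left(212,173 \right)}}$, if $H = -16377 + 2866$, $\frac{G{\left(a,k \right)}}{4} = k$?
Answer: $\frac{8819}{6566} \approx 1.3431$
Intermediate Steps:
$G{\left(a,k \right)} = 4 k$
$H = -13511$
$\frac{H - 21765}{-26956 + G{\left(212,173 \right)}} = \frac{-13511 - 21765}{-26956 + 4 \cdot 173} = - \frac{35276}{-26956 + 692} = - \frac{35276}{-26264} = \left(-35276\right) \left(- \frac{1}{26264}\right) = \frac{8819}{6566}$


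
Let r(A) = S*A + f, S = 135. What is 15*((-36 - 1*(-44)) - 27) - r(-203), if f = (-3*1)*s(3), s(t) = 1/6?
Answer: 54241/2 ≈ 27121.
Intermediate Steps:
s(t) = ⅙
f = -½ (f = -3*1*(⅙) = -3*⅙ = -½ ≈ -0.50000)
r(A) = -½ + 135*A (r(A) = 135*A - ½ = -½ + 135*A)
15*((-36 - 1*(-44)) - 27) - r(-203) = 15*((-36 - 1*(-44)) - 27) - (-½ + 135*(-203)) = 15*((-36 + 44) - 27) - (-½ - 27405) = 15*(8 - 27) - 1*(-54811/2) = 15*(-19) + 54811/2 = -285 + 54811/2 = 54241/2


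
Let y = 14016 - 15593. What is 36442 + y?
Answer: 34865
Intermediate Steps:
y = -1577
36442 + y = 36442 - 1577 = 34865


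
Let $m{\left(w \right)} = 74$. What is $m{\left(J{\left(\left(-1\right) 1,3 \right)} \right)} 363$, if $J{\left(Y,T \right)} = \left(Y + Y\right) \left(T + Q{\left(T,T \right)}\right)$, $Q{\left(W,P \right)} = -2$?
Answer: $26862$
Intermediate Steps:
$J{\left(Y,T \right)} = 2 Y \left(-2 + T\right)$ ($J{\left(Y,T \right)} = \left(Y + Y\right) \left(T - 2\right) = 2 Y \left(-2 + T\right)$)
$m{\left(J{\left(\left(-1\right) 1,3 \right)} \right)} 363 = 74 \cdot 363 = 26862$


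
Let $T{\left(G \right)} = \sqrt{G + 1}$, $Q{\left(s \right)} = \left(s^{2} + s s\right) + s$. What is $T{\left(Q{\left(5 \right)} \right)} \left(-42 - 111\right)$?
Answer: $- 306 \sqrt{14} \approx -1144.9$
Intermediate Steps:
$Q{\left(s \right)} = s + 2 s^{2}$ ($Q{\left(s \right)} = \left(s^{2} + s^{2}\right) + s = 2 s^{2} + s = s + 2 s^{2}$)
$T{\left(G \right)} = \sqrt{1 + G}$
$T{\left(Q{\left(5 \right)} \right)} \left(-42 - 111\right) = \sqrt{1 + 5 \left(1 + 2 \cdot 5\right)} \left(-42 - 111\right) = \sqrt{1 + 5 \left(1 + 10\right)} \left(-153\right) = \sqrt{1 + 5 \cdot 11} \left(-153\right) = \sqrt{1 + 55} \left(-153\right) = \sqrt{56} \left(-153\right) = 2 \sqrt{14} \left(-153\right) = - 306 \sqrt{14}$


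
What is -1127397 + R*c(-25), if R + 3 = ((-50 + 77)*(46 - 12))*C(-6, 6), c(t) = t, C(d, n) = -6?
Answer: -989622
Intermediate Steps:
R = -5511 (R = -3 + ((-50 + 77)*(46 - 12))*(-6) = -3 + (27*34)*(-6) = -3 + 918*(-6) = -3 - 5508 = -5511)
-1127397 + R*c(-25) = -1127397 - 5511*(-25) = -1127397 + 137775 = -989622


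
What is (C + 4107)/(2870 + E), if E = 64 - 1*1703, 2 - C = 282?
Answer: 3827/1231 ≈ 3.1089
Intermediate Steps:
C = -280 (C = 2 - 1*282 = 2 - 282 = -280)
E = -1639 (E = 64 - 1703 = -1639)
(C + 4107)/(2870 + E) = (-280 + 4107)/(2870 - 1639) = 3827/1231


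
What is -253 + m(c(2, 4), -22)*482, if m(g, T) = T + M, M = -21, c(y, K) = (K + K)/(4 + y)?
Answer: -20979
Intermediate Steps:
c(y, K) = 2*K/(4 + y) (c(y, K) = (2*K)/(4 + y) = 2*K/(4 + y))
m(g, T) = -21 + T (m(g, T) = T - 21 = -21 + T)
-253 + m(c(2, 4), -22)*482 = -253 + (-21 - 22)*482 = -253 - 43*482 = -253 - 20726 = -20979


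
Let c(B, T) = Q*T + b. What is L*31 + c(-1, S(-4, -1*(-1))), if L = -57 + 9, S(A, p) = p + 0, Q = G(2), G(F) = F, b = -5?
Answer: -1491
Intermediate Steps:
Q = 2
S(A, p) = p
L = -48
c(B, T) = -5 + 2*T (c(B, T) = 2*T - 5 = -5 + 2*T)
L*31 + c(-1, S(-4, -1*(-1))) = -48*31 + (-5 + 2*(-1*(-1))) = -1488 + (-5 + 2*1) = -1488 + (-5 + 2) = -1488 - 3 = -1491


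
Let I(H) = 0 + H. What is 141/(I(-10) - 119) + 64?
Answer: 2705/43 ≈ 62.907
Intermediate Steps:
I(H) = H
141/(I(-10) - 119) + 64 = 141/(-10 - 119) + 64 = 141/(-129) + 64 = 141*(-1/129) + 64 = -47/43 + 64 = 2705/43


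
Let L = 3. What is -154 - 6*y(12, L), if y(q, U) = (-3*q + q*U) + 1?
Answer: -160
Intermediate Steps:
y(q, U) = 1 - 3*q + U*q (y(q, U) = (-3*q + U*q) + 1 = 1 - 3*q + U*q)
-154 - 6*y(12, L) = -154 - 6*(1 - 3*12 + 3*12) = -154 - 6*(1 - 36 + 36) = -154 - 6*1 = -154 - 6 = -160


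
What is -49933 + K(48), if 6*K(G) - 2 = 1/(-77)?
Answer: -7689631/154 ≈ -49933.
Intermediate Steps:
K(G) = 51/154 (K(G) = 1/3 + (1/6)/(-77) = 1/3 + (1/6)*(-1/77) = 1/3 - 1/462 = 51/154)
-49933 + K(48) = -49933 + 51/154 = -7689631/154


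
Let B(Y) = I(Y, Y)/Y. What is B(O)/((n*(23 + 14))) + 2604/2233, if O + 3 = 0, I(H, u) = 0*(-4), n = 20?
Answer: 372/319 ≈ 1.1661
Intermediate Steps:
I(H, u) = 0
O = -3 (O = -3 + 0 = -3)
B(Y) = 0 (B(Y) = 0/Y = 0)
B(O)/((n*(23 + 14))) + 2604/2233 = 0/((20*(23 + 14))) + 2604/2233 = 0/((20*37)) + 2604*(1/2233) = 0/740 + 372/319 = 0*(1/740) + 372/319 = 0 + 372/319 = 372/319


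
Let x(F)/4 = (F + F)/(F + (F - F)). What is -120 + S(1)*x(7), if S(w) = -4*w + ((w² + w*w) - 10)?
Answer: -216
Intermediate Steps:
S(w) = -10 - 4*w + 2*w² (S(w) = -4*w + ((w² + w²) - 10) = -4*w + (2*w² - 10) = -4*w + (-10 + 2*w²) = -10 - 4*w + 2*w²)
x(F) = 8 (x(F) = 4*((F + F)/(F + (F - F))) = 4*((2*F)/(F + 0)) = 4*((2*F)/F) = 4*2 = 8)
-120 + S(1)*x(7) = -120 + (-10 - 4*1 + 2*1²)*8 = -120 + (-10 - 4 + 2*1)*8 = -120 + (-10 - 4 + 2)*8 = -120 - 12*8 = -120 - 96 = -216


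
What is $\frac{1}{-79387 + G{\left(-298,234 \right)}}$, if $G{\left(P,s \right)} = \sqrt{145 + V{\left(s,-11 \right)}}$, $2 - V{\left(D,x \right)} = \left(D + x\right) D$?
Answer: $- \frac{79387}{6302347804} - \frac{i \sqrt{52035}}{6302347804} \approx -1.2596 \cdot 10^{-5} - 3.6195 \cdot 10^{-8} i$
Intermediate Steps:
$V{\left(D,x \right)} = 2 - D \left(D + x\right)$ ($V{\left(D,x \right)} = 2 - \left(D + x\right) D = 2 - D \left(D + x\right)$)
$G{\left(P,s \right)} = \sqrt{147 - s^{2} + 11 s}$ ($G{\left(P,s \right)} = \sqrt{145 - \left(-2 + s^{2} + s \left(-11\right)\right)} = \sqrt{145 + \left(2 - s^{2} + 11 s\right)} = \sqrt{147 - s^{2} + 11 s}$)
$\frac{1}{-79387 + G{\left(-298,234 \right)}} = \frac{1}{-79387 + \sqrt{147 - 234^{2} + 11 \cdot 234}} = \frac{1}{-79387 + \sqrt{147 - 54756 + 2574}} = \frac{1}{-79387 + \sqrt{-52035}} = \frac{1}{-79387 + i \sqrt{52035}}$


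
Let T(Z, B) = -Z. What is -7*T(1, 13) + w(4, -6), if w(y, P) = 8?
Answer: 15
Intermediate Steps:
-7*T(1, 13) + w(4, -6) = -(-7) + 8 = -7*(-1) + 8 = 7 + 8 = 15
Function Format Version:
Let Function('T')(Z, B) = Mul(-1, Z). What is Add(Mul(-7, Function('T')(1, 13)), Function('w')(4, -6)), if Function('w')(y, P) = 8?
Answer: 15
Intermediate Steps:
Add(Mul(-7, Function('T')(1, 13)), Function('w')(4, -6)) = Add(Mul(-7, Mul(-1, 1)), 8) = Add(Mul(-7, -1), 8) = Add(7, 8) = 15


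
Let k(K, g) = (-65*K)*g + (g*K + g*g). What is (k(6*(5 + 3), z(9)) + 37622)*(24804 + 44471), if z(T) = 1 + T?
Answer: 485063550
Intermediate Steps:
k(K, g) = g² - 64*K*g (k(K, g) = -65*K*g + (K*g + g²) = -65*K*g + (g² + K*g) = g² - 64*K*g)
(k(6*(5 + 3), z(9)) + 37622)*(24804 + 44471) = ((1 + 9)*((1 + 9) - 384*(5 + 3)) + 37622)*(24804 + 44471) = (10*(10 - 384*8) + 37622)*69275 = (10*(10 - 64*48) + 37622)*69275 = (10*(10 - 3072) + 37622)*69275 = (10*(-3062) + 37622)*69275 = (-30620 + 37622)*69275 = 7002*69275 = 485063550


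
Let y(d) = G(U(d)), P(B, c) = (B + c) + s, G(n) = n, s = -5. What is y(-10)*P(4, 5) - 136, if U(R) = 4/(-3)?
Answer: -424/3 ≈ -141.33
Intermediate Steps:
U(R) = -4/3 (U(R) = 4*(-1/3) = -4/3)
P(B, c) = -5 + B + c (P(B, c) = (B + c) - 5 = -5 + B + c)
y(d) = -4/3
y(-10)*P(4, 5) - 136 = -4*(-5 + 4 + 5)/3 - 136 = -4/3*4 - 136 = -16/3 - 136 = -424/3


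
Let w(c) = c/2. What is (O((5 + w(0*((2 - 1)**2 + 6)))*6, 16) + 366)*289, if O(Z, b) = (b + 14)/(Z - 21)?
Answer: 320212/3 ≈ 1.0674e+5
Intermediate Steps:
w(c) = c/2 (w(c) = c*(1/2) = c/2)
O(Z, b) = (14 + b)/(-21 + Z)
(O((5 + w(0*((2 - 1)**2 + 6)))*6, 16) + 366)*289 = ((14 + 16)/(-21 + (5 + (0*((2 - 1)**2 + 6))/2)*6) + 366)*289 = (30/(-21 + (5 + (0*(1**2 + 6))/2)*6) + 366)*289 = (30/(-21 + (5 + (0*(1 + 6))/2)*6) + 366)*289 = (30/(-21 + (5 + (0*7)/2)*6) + 366)*289 = (30/(-21 + (5 + (1/2)*0)*6) + 366)*289 = (30/(-21 + (5 + 0)*6) + 366)*289 = (30/(-21 + 5*6) + 366)*289 = (30/(-21 + 30) + 366)*289 = (30/9 + 366)*289 = ((1/9)*30 + 366)*289 = (10/3 + 366)*289 = (1108/3)*289 = 320212/3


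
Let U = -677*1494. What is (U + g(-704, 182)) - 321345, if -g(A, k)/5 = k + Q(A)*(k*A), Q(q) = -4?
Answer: -3896253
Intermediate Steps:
U = -1011438
g(A, k) = -5*k + 20*A*k (g(A, k) = -5*(k - 4*k*A) = -5*(k - 4*A*k) = -5*k + 20*A*k)
(U + g(-704, 182)) - 321345 = (-1011438 + 5*182*(-1 + 4*(-704))) - 321345 = (-1011438 + 5*182*(-1 - 2816)) - 321345 = (-1011438 + 5*182*(-2817)) - 321345 = (-1011438 - 2563470) - 321345 = -3574908 - 321345 = -3896253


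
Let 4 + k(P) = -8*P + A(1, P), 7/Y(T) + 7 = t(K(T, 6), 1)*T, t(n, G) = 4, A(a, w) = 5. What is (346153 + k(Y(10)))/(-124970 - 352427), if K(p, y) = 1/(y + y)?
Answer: -11423026/15754101 ≈ -0.72508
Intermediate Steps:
K(p, y) = 1/(2*y)
Y(T) = 7/(-7 + 4*T)
k(P) = 1 - 8*P (k(P) = -4 + (-8*P + 5) = -4 + (5 - 8*P) = 1 - 8*P)
(346153 + k(Y(10)))/(-124970 - 352427) = (346153 + (1 - 56/(-7 + 4*10)))/(-124970 - 352427) = (346153 + (1 - 56/(-7 + 40)))/(-477397) = (346153 + (1 - 56/33))*(-1/477397) = (346153 - 23/33)*(-1/477397) = (11423026/33)*(-1/477397) = -11423026/15754101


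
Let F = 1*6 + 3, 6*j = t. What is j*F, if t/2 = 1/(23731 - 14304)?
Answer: 3/9427 ≈ 0.00031823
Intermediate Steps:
t = 2/9427 (t = 2/(23731 - 14304) = 2/9427 ≈ 0.00021216)
j = 1/28281 (j = (⅙)*(2/9427) = 1/28281 ≈ 3.5359e-5)
F = 9 (F = 6 + 3 = 9)
j*F = (1/28281)*9 = 3/9427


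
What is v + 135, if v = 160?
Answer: 295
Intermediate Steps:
v + 135 = 160 + 135 = 295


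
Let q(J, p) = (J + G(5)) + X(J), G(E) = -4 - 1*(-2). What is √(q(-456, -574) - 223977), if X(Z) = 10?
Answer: 5*I*√8977 ≈ 473.74*I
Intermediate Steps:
G(E) = -2 (G(E) = -4 + 2 = -2)
q(J, p) = 8 + J (q(J, p) = (J - 2) + 10 = (-2 + J) + 10 = 8 + J)
√(q(-456, -574) - 223977) = √((8 - 456) - 223977) = √(-448 - 223977) = √(-224425) = 5*I*√8977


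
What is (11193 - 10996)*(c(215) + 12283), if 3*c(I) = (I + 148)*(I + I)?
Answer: 12669661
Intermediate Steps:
c(I) = 2*I*(148 + I)/3 (c(I) = ((I + 148)*(I + I))/3 = ((148 + I)*(2*I))/3 = (2*I*(148 + I))/3 = 2*I*(148 + I)/3)
(11193 - 10996)*(c(215) + 12283) = (11193 - 10996)*((⅔)*215*(148 + 215) + 12283) = 197*((⅔)*215*363 + 12283) = 197*(52030 + 12283) = 197*64313 = 12669661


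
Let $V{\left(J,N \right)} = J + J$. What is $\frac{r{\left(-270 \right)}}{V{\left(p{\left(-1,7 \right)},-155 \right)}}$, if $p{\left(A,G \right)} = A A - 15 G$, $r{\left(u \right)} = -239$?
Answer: $\frac{239}{208} \approx 1.149$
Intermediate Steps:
$p{\left(A,G \right)} = A^{2} - 15 G$
$V{\left(J,N \right)} = 2 J$
$\frac{r{\left(-270 \right)}}{V{\left(p{\left(-1,7 \right)},-155 \right)}} = - \frac{239}{2 \left(\left(-1\right)^{2} - 105\right)} = - \frac{239}{2 \left(1 - 105\right)} = - \frac{239}{2 \left(-104\right)} = - \frac{239}{-208} = \left(-239\right) \left(- \frac{1}{208}\right) = \frac{239}{208}$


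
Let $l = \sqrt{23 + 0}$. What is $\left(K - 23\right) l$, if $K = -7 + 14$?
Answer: $- 16 \sqrt{23} \approx -76.733$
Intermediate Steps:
$K = 7$
$l = \sqrt{23} \approx 4.7958$
$\left(K - 23\right) l = \left(7 - 23\right) \sqrt{23} = - 16 \sqrt{23}$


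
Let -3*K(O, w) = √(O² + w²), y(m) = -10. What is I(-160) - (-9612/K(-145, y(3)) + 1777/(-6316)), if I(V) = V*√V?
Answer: 1777/6316 - 28836*√5/325 - 640*I*√10 ≈ -198.12 - 2023.9*I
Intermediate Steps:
K(O, w) = -√(O² + w²)/3
I(V) = V^(3/2)
I(-160) - (-9612/K(-145, y(3)) + 1777/(-6316)) = (-160)^(3/2) - (-9612*(-3/√((-145)² + (-10)²)) + 1777/(-6316)) = -640*I*√10 - (-9612*(-3/√(21025 + 100)) + 1777*(-1/6316)) = -640*I*√10 - (-9612*(-3*√5/325) - 1777/6316) = -640*I*√10 - (-(-28836)*√5/325 - 1777/6316) = -640*I*√10 - (28836*√5/325 - 1777/6316) = -640*I*√10 - (-1777/6316 + 28836*√5/325) = -640*I*√10 + (1777/6316 - 28836*√5/325) = 1777/6316 - 28836*√5/325 - 640*I*√10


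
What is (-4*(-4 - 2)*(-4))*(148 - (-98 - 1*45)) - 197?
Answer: -28133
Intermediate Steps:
(-4*(-4 - 2)*(-4))*(148 - (-98 - 1*45)) - 197 = (-(-24)*(-4))*(148 - (-98 - 45)) - 197 = (-4*24)*(148 - 1*(-143)) - 197 = -96*(148 + 143) - 197 = -96*291 - 197 = -27936 - 197 = -28133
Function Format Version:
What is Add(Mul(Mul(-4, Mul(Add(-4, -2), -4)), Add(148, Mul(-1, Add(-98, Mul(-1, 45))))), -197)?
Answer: -28133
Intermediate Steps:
Add(Mul(Mul(-4, Mul(Add(-4, -2), -4)), Add(148, Mul(-1, Add(-98, Mul(-1, 45))))), -197) = Add(Mul(Mul(-4, Mul(-6, -4)), Add(148, Mul(-1, Add(-98, -45)))), -197) = Add(Mul(Mul(-4, 24), Add(148, Mul(-1, -143))), -197) = Add(Mul(-96, Add(148, 143)), -197) = Add(Mul(-96, 291), -197) = Add(-27936, -197) = -28133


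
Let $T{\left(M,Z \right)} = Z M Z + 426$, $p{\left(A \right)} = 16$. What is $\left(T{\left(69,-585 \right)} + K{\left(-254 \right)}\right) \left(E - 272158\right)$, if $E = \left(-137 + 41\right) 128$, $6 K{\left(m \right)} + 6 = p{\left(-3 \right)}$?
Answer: $- \frac{20150683140668}{3} \approx -6.7169 \cdot 10^{12}$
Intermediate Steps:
$K{\left(m \right)} = \frac{5}{3}$ ($K{\left(m \right)} = -1 + \frac{1}{6} \cdot 16 = -1 + \frac{8}{3} = \frac{5}{3}$)
$T{\left(M,Z \right)} = 426 + M Z^{2}$ ($T{\left(M,Z \right)} = M Z Z + 426 = M Z^{2} + 426 = 426 + M Z^{2}$)
$E = -12288$ ($E = \left(-96\right) 128 = -12288$)
$\left(T{\left(69,-585 \right)} + K{\left(-254 \right)}\right) \left(E - 272158\right) = \left(\left(426 + 69 \left(-585\right)^{2}\right) + \frac{5}{3}\right) \left(-12288 - 272158\right) = \left(\left(426 + 69 \cdot 342225\right) + \frac{5}{3}\right) \left(-284446\right) = \left(\left(426 + 23613525\right) + \frac{5}{3}\right) \left(-284446\right) = \left(23613951 + \frac{5}{3}\right) \left(-284446\right) = \frac{70841858}{3} \left(-284446\right) = - \frac{20150683140668}{3}$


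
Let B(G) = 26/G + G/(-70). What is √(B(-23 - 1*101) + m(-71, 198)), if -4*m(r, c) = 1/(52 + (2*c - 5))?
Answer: √1442719147695/961310 ≈ 1.2495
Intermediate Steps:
m(r, c) = -1/(4*(47 + 2*c)) (m(r, c) = -1/(4*(52 + (2*c - 5))) = -1/(4*(52 + (-5 + 2*c))) = -1/(4*(47 + 2*c)))
B(G) = 26/G - G/70 (B(G) = 26/G + G*(-1/70) = 26/G - G/70)
√(B(-23 - 1*101) + m(-71, 198)) = √((26/(-23 - 1*101) - (-23 - 1*101)/70) - 1/(188 + 8*198)) = √((26/(-23 - 101) - (-23 - 101)/70) - 1/(188 + 1584)) = √((26/(-124) - 1/70*(-124)) - 1/1772) = √((26*(-1/124) + 62/35) - 1*1/1772) = √((-13/62 + 62/35) - 1/1772) = √(3389/2170 - 1/1772) = √(3001569/1922620) = √1442719147695/961310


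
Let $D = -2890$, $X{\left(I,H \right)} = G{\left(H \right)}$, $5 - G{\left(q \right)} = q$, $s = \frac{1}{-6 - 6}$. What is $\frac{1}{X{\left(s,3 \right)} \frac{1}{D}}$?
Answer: $-1445$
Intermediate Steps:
$s = - \frac{1}{12}$ ($s = \frac{1}{-12} = - \frac{1}{12} \approx -0.083333$)
$G{\left(q \right)} = 5 - q$
$X{\left(I,H \right)} = 5 - H$
$\frac{1}{X{\left(s,3 \right)} \frac{1}{D}} = \frac{1}{\left(5 - 3\right) \frac{1}{-2890}} = \frac{1}{\left(5 - 3\right) \left(- \frac{1}{2890}\right)} = \frac{1}{2 \left(- \frac{1}{2890}\right)} = \frac{1}{- \frac{1}{1445}} = -1445$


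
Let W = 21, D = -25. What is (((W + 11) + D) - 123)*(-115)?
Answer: 13340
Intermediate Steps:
(((W + 11) + D) - 123)*(-115) = (((21 + 11) - 25) - 123)*(-115) = ((32 - 25) - 123)*(-115) = (7 - 123)*(-115) = -116*(-115) = 13340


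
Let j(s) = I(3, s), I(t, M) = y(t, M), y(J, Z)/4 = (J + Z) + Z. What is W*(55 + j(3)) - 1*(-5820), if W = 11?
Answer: 6821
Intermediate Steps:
y(J, Z) = 4*J + 8*Z (y(J, Z) = 4*((J + Z) + Z) = 4*(J + 2*Z) = 4*J + 8*Z)
I(t, M) = 4*t + 8*M
j(s) = 12 + 8*s (j(s) = 4*3 + 8*s = 12 + 8*s)
W*(55 + j(3)) - 1*(-5820) = 11*(55 + (12 + 8*3)) - 1*(-5820) = 11*(55 + (12 + 24)) + 5820 = 11*(55 + 36) + 5820 = 11*91 + 5820 = 1001 + 5820 = 6821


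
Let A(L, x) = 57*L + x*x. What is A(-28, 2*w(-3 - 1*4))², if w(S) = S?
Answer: 1960000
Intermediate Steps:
A(L, x) = x² + 57*L (A(L, x) = 57*L + x² = x² + 57*L)
A(-28, 2*w(-3 - 1*4))² = ((2*(-3 - 1*4))² + 57*(-28))² = ((2*(-3 - 4))² - 1596)² = ((2*(-7))² - 1596)² = ((-14)² - 1596)² = (196 - 1596)² = (-1400)² = 1960000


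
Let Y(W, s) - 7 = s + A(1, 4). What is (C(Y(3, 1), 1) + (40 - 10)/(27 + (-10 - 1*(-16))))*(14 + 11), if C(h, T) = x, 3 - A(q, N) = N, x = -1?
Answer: -25/11 ≈ -2.2727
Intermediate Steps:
A(q, N) = 3 - N
Y(W, s) = 6 + s (Y(W, s) = 7 + (s + (3 - 1*4)) = 7 + (s + (3 - 4)) = 7 + (s - 1) = 7 + (-1 + s) = 6 + s)
C(h, T) = -1
(C(Y(3, 1), 1) + (40 - 10)/(27 + (-10 - 1*(-16))))*(14 + 11) = (-1 + (40 - 10)/(27 + (-10 - 1*(-16))))*(14 + 11) = (-1 + 30/(27 + (-10 + 16)))*25 = (-1 + 30/(27 + 6))*25 = (-1 + 30/33)*25 = (-1 + 30*(1/33))*25 = (-1 + 10/11)*25 = -1/11*25 = -25/11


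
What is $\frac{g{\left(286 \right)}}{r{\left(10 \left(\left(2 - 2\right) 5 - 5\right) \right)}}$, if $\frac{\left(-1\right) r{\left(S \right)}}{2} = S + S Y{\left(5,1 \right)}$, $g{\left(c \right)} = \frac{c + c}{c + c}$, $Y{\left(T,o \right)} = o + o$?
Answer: $\frac{1}{300} \approx 0.0033333$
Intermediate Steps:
$Y{\left(T,o \right)} = 2 o$
$g{\left(c \right)} = 1$ ($g{\left(c \right)} = \frac{2 c}{2 c} = 2 c \frac{1}{2 c} = 1$)
$r{\left(S \right)} = - 6 S$ ($r{\left(S \right)} = - 2 \left(S + S 2 \cdot 1\right) = - 2 \left(S + S 2\right) = - 2 \left(S + 2 S\right) = - 2 \cdot 3 S = - 6 S$)
$\frac{g{\left(286 \right)}}{r{\left(10 \left(\left(2 - 2\right) 5 - 5\right) \right)}} = 1 \frac{1}{\left(-6\right) 10 \left(\left(2 - 2\right) 5 - 5\right)} = 1 \frac{1}{\left(-6\right) 10 \left(0 \cdot 5 - 5\right)} = 1 \frac{1}{\left(-6\right) 10 \left(0 - 5\right)} = 1 \frac{1}{\left(-6\right) 10 \left(-5\right)} = 1 \frac{1}{\left(-6\right) \left(-50\right)} = 1 \cdot \frac{1}{300} = \frac{1}{300}$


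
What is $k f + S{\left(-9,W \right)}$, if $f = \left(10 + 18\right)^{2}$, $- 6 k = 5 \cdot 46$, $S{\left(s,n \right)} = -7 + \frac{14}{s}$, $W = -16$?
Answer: $- \frac{270557}{9} \approx -30062.0$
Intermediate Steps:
$k = - \frac{115}{3}$ ($k = - \frac{5 \cdot 46}{6} = \left(- \frac{1}{6}\right) 230 = - \frac{115}{3} \approx -38.333$)
$f = 784$ ($f = 28^{2} = 784$)
$k f + S{\left(-9,W \right)} = \left(- \frac{115}{3}\right) 784 - \left(7 - \frac{14}{-9}\right) = - \frac{90160}{3} + \left(-7 + 14 \left(- \frac{1}{9}\right)\right) = - \frac{90160}{3} - \frac{77}{9} = - \frac{270557}{9}$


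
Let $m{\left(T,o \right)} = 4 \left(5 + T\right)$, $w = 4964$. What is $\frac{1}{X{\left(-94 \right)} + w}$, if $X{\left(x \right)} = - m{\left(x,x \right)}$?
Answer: $\frac{1}{5320} \approx 0.00018797$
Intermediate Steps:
$m{\left(T,o \right)} = 20 + 4 T$
$X{\left(x \right)} = -20 - 4 x$ ($X{\left(x \right)} = - (20 + 4 x) = -20 - 4 x$)
$\frac{1}{X{\left(-94 \right)} + w} = \frac{1}{\left(-20 - -376\right) + 4964} = \frac{1}{\left(-20 + 376\right) + 4964} = \frac{1}{356 + 4964} = \frac{1}{5320}$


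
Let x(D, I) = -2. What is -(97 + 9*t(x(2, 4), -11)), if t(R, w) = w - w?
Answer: -97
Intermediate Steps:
t(R, w) = 0
-(97 + 9*t(x(2, 4), -11)) = -(97 + 9*0) = -(97 + 0) = -1*97 = -97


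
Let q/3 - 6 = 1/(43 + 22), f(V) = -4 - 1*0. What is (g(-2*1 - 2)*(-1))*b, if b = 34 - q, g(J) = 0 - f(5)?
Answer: -4148/65 ≈ -63.815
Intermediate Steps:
f(V) = -4 (f(V) = -4 + 0 = -4)
q = 1173/65 (q = 18 + 3/(43 + 22) = 18 + 3/65 = 1173/65 ≈ 18.046)
g(J) = 4 (g(J) = 0 - 1*(-4) = 0 + 4 = 4)
b = 1037/65 (b = 34 - 1*1173/65 = 34 - 1173/65 = 1037/65 ≈ 15.954)
(g(-2*1 - 2)*(-1))*b = (4*(-1))*(1037/65) = -4*1037/65 = -4148/65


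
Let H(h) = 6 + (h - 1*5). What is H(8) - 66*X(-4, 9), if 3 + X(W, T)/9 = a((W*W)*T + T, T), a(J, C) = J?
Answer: -89091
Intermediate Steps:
X(W, T) = -27 + 9*T + 9*T*W**2 (X(W, T) = -27 + 9*((W*W)*T + T) = -27 + 9*(W**2*T + T) = -27 + 9*(T*W**2 + T) = -27 + 9*(T + T*W**2) = -27 + (9*T + 9*T*W**2) = -27 + 9*T + 9*T*W**2)
H(h) = 1 + h (H(h) = 6 + (h - 5) = 6 + (-5 + h) = 1 + h)
H(8) - 66*X(-4, 9) = (1 + 8) - 66*(-27 + 9*9*(1 + (-4)**2)) = 9 - 66*(-27 + 9*9*(1 + 16)) = 9 - 66*(-27 + 9*9*17) = 9 - 66*(-27 + 1377) = 9 - 66*1350 = 9 - 89100 = -89091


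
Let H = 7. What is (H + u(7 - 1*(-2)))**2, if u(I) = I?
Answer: 256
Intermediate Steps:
(H + u(7 - 1*(-2)))**2 = (7 + (7 - 1*(-2)))**2 = (7 + (7 + 2))**2 = (7 + 9)**2 = 16**2 = 256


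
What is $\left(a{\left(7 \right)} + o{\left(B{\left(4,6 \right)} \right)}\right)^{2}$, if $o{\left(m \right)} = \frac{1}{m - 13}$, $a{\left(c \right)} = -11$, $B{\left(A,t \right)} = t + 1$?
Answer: $\frac{4489}{36} \approx 124.69$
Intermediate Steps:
$B{\left(A,t \right)} = 1 + t$
$o{\left(m \right)} = \frac{1}{-13 + m}$
$\left(a{\left(7 \right)} + o{\left(B{\left(4,6 \right)} \right)}\right)^{2} = \left(-11 + \frac{1}{-13 + \left(1 + 6\right)}\right)^{2} = \left(-11 + \frac{1}{-13 + 7}\right)^{2} = \left(-11 + \frac{1}{-6}\right)^{2} = \left(-11 - \frac{1}{6}\right)^{2} = \left(- \frac{67}{6}\right)^{2} = \frac{4489}{36}$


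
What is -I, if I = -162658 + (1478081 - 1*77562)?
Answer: -1237861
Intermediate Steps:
I = 1237861 (I = -162658 + (1478081 - 77562) = -162658 + 1400519 = 1237861)
-I = -1*1237861 = -1237861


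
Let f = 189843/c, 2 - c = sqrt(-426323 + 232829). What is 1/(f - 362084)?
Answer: -70062150146/25368282135603289 - 189843*I*sqrt(193494)/25368282135603289 ≈ -2.7618e-6 - 3.2918e-9*I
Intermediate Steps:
c = 2 - I*sqrt(193494) (c = 2 - sqrt(-426323 + 232829) = 2 - sqrt(-193494) = 2 - I*sqrt(193494) ≈ 2.0 - 439.88*I)
f = 189843/(2 - I*sqrt(193494)) ≈ 1.9622 + 431.57*I
1/(f - 362084) = 1/((189843/96749 + 189843*I*sqrt(193494)/193498) - 362084) = 1/(-35031075073/96749 + 189843*I*sqrt(193494)/193498)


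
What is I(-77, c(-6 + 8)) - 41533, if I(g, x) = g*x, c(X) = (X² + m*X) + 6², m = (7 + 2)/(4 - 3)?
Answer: -45999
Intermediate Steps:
m = 9 (m = 9/1 = 9*1 = 9)
c(X) = 36 + X² + 9*X (c(X) = (X² + 9*X) + 6² = (X² + 9*X) + 36 = 36 + X² + 9*X)
I(-77, c(-6 + 8)) - 41533 = -77*(36 + (-6 + 8)² + 9*(-6 + 8)) - 41533 = -77*(36 + 2² + 9*2) - 41533 = -77*(36 + 4 + 18) - 41533 = -77*58 - 41533 = -4466 - 41533 = -45999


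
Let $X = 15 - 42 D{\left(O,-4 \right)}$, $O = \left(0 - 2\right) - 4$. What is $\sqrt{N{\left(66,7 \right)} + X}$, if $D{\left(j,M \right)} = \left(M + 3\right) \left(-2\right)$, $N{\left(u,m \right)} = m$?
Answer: $i \sqrt{62} \approx 7.874 i$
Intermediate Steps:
$O = -6$ ($O = -2 - 4 = -6$)
$D{\left(j,M \right)} = -6 - 2 M$ ($D{\left(j,M \right)} = \left(3 + M\right) \left(-2\right) = -6 - 2 M$)
$X = -69$ ($X = 15 - 42 \left(-6 - -8\right) = 15 - 42 \left(-6 + 8\right) = 15 - 84 = -69$)
$\sqrt{N{\left(66,7 \right)} + X} = \sqrt{7 - 69} = \sqrt{-62} = i \sqrt{62}$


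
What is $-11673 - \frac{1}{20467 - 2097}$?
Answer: $- \frac{214433011}{18370} \approx -11673.0$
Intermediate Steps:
$-11673 - \frac{1}{20467 - 2097} = -11673 - \frac{1}{18370} = - \frac{214433011}{18370}$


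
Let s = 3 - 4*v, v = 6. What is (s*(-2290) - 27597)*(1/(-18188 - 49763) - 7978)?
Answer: -11109523327947/67951 ≈ -1.6349e+8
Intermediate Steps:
s = -21 (s = 3 - 4*6 = 3 - 24 = -21)
(s*(-2290) - 27597)*(1/(-18188 - 49763) - 7978) = (-21*(-2290) - 27597)*(1/(-18188 - 49763) - 7978) = (48090 - 27597)*(1/(-67951) - 7978) = 20493*(-1/67951 - 7978) = 20493*(-542113079/67951) = -11109523327947/67951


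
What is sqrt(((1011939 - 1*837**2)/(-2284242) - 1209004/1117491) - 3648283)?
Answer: 2*I*sqrt(165081522580832014781402762007)/425436646137 ≈ 1910.0*I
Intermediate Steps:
sqrt(((1011939 - 1*837**2)/(-2284242) - 1209004/1117491) - 3648283) = sqrt(((1011939 - 1*700569)*(-1/2284242) - 1209004*1/1117491) - 3648283) = sqrt(((1011939 - 700569)*(-1/2284242) - 1209004/1117491) - 3648283) = sqrt((311370*(-1/2284242) - 1209004/1117491) - 3648283) = sqrt((-51895/380707 - 1209004/1117491) - 3648283) = sqrt(-518268481273/425436646137 - 3648283) = sqrt(-1552113801947114044/425436646137) = 2*I*sqrt(165081522580832014781402762007)/425436646137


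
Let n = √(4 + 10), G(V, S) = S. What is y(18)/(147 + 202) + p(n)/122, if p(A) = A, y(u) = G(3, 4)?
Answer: 4/349 + √14/122 ≈ 0.042131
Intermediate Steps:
y(u) = 4
n = √14 ≈ 3.7417
y(18)/(147 + 202) + p(n)/122 = 4/(147 + 202) + √14/122 = 4/349 + √14*(1/122) = 4*(1/349) + √14/122 = 4/349 + √14/122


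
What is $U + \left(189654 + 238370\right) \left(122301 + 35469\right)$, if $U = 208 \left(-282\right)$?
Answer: $67529287824$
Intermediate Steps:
$U = -58656$
$U + \left(189654 + 238370\right) \left(122301 + 35469\right) = -58656 + \left(189654 + 238370\right) \left(122301 + 35469\right) = -58656 + 428024 \cdot 157770 = -58656 + 67529346480 = 67529287824$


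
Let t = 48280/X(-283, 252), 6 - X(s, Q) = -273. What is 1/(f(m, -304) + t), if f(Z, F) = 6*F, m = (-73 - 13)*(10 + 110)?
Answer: -279/460616 ≈ -0.00060571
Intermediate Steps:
X(s, Q) = 279 (X(s, Q) = 6 - 1*(-273) = 6 + 273 = 279)
m = -10320 (m = -86*120 = -10320)
t = 48280/279 ≈ 173.05
1/(f(m, -304) + t) = 1/(6*(-304) + 48280/279) = 1/(-1824 + 48280/279) = 1/(-460616/279) = -279/460616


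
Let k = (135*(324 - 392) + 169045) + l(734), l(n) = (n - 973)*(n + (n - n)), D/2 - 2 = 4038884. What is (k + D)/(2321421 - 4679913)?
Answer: -8062211/2358492 ≈ -3.4184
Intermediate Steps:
D = 8077772 (D = 4 + 2*4038884 = 4 + 8077768 = 8077772)
l(n) = n*(-973 + n) (l(n) = (-973 + n)*(n + 0) = (-973 + n)*n = n*(-973 + n))
k = -15561 (k = (135*(324 - 392) + 169045) + 734*(-973 + 734) = (135*(-68) + 169045) + 734*(-239) = (-9180 + 169045) - 175426 = 159865 - 175426 = -15561)
(k + D)/(2321421 - 4679913) = (-15561 + 8077772)/(2321421 - 4679913) = 8062211/(-2358492) = 8062211*(-1/2358492) = -8062211/2358492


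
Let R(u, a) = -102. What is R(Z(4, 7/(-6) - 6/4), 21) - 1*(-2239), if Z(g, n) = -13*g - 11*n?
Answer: 2137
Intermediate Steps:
R(Z(4, 7/(-6) - 6/4), 21) - 1*(-2239) = -102 - 1*(-2239) = -102 + 2239 = 2137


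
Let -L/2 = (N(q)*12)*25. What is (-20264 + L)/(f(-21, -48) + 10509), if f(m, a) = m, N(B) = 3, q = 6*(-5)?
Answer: -2758/1311 ≈ -2.1037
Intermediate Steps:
q = -30
L = -1800 (L = -2*3*12*25 = -72*25 = -2*900 = -1800)
(-20264 + L)/(f(-21, -48) + 10509) = (-20264 - 1800)/(-21 + 10509) = -22064/10488 = -22064*1/10488 = -2758/1311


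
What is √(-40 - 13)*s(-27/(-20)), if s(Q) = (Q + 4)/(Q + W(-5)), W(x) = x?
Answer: -107*I*√53/73 ≈ -10.671*I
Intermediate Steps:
s(Q) = (4 + Q)/(-5 + Q) (s(Q) = (Q + 4)/(Q - 5) = (4 + Q)/(-5 + Q))
√(-40 - 13)*s(-27/(-20)) = √(-40 - 13)*((4 - 27/(-20))/(-5 - 27/(-20))) = √(-53)*((4 - 27*(-1/20))/(-5 - 27*(-1/20))) = (I*√53)*((4 + 27/20)/(-5 + 27/20)) = (I*√53)*((107/20)/(-73/20)) = (I*√53)*(-20/73*107/20) = (I*√53)*(-107/73) = -107*I*√53/73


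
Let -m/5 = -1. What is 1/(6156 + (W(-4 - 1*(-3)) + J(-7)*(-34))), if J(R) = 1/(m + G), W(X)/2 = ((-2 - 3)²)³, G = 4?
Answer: 9/336620 ≈ 2.6736e-5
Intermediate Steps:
m = 5 (m = -5*(-1) = 5)
W(X) = 31250 (W(X) = 2*((-2 - 3)²)³ = 2*((-5)²)³ = 2*25³ = 2*15625 = 31250)
J(R) = ⅑ (J(R) = 1/(5 + 4) = 1/9 = ⅑)
1/(6156 + (W(-4 - 1*(-3)) + J(-7)*(-34))) = 1/(6156 + (31250 + (⅑)*(-34))) = 1/(6156 + (31250 - 34/9)) = 1/(6156 + 281216/9) = 1/(336620/9) = 9/336620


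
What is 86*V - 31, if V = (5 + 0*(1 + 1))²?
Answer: 2119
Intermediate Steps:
V = 25 (V = (5 + 0*2)² = (5 + 0)² = 5² = 25)
86*V - 31 = 86*25 - 31 = 2150 - 31 = 2119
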